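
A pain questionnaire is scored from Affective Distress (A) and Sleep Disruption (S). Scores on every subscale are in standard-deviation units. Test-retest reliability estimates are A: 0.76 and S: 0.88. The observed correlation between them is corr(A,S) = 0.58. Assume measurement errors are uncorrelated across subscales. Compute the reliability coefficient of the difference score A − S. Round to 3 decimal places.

0.571

Var(A−S) = 1 + 1 − 2·0.58 = 2 − 1.16 = 0.84.
With uncorrelated errors the cross-covariances are all true-score covariance, so they carry over unchanged; only the diagonal terms shrink to ρᵢσᵢ².
True-score variance = [0.76 + 0.88] − 1.16 = 1.64 − 1.16 = 0.48.
Reliability = 0.48 / 0.84 = 0.571.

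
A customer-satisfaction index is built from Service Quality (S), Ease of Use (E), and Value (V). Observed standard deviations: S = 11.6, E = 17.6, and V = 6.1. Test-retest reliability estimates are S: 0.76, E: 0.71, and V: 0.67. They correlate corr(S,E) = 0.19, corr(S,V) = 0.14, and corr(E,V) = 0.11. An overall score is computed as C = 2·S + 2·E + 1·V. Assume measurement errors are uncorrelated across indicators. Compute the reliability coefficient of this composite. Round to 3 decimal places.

Var(C) = 2²·11.6² + 2²·17.6² + 6.1² + 2·[4·11.6·17.6·0.19 + 2·11.6·6.1·0.14 + 2·17.6·6.1·0.11] = 1814.49 + 397.187 = 2211.68.
Under uncorrelated errors the observed covariances equal the true-score covariances, so only the own-variance terms attenuate.
True-score variance = [2²·11.6²·0.76 + 2²·17.6²·0.71 + 6.1²·0.67] + 397.187 = 1313.71 + 397.187 = 1710.9.
Reliability = 1710.9 / 2211.68 = 0.774.

0.774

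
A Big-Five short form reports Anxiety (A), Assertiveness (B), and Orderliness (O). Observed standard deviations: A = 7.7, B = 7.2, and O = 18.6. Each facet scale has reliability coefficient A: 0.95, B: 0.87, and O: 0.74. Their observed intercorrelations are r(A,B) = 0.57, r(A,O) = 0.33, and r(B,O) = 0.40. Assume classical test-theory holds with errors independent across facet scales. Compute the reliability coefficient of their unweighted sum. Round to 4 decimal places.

0.8620

Var(A+B+O) = 7.7² + 7.2² + 18.6² + 2·[7.7·7.2·0.57 + 7.7·18.6·0.33 + 7.2·18.6·0.40] = 457.09 + 264.863 = 721.953.
Under uncorrelated errors the observed covariances equal the true-score covariances, so only the own-variance terms attenuate.
True-score variance = [7.7²·0.95 + 7.2²·0.87 + 18.6²·0.74] + 264.863 = 357.437 + 264.863 = 622.3.
Reliability = 622.3 / 721.953 = 0.8620.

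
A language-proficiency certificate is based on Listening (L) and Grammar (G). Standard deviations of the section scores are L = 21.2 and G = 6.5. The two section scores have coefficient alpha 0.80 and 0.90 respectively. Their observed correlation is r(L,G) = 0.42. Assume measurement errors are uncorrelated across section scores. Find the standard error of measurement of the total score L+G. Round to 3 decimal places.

Var(total) = 491.69 + 115.752 = 607.442.
True-score variance = 397.577 + 115.752 = 513.329, so reliability = 0.8451.
Error variance = 607.442 − 513.329 = 94.113; SEM = √94.113 = 9.701.

9.701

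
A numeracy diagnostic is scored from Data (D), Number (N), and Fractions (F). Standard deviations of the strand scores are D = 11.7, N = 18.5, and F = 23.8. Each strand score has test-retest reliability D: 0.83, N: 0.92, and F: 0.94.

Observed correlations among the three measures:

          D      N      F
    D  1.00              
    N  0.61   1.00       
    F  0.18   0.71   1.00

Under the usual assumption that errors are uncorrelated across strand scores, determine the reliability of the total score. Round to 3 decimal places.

0.958

Var(D+N+F) = 11.7² + 18.5² + 23.8² + 2·[11.7·18.5·0.61 + 11.7·23.8·0.18 + 18.5·23.8·0.71] = 1045.58 + 989.541 = 2035.12.
With uncorrelated errors the cross-covariances are all true-score covariance, so they carry over unchanged; only the diagonal terms shrink to ρᵢσᵢ².
True-score variance = [11.7²·0.83 + 18.5²·0.92 + 23.8²·0.94] + 989.541 = 960.942 + 989.541 = 1950.48.
Reliability = 1950.48 / 2035.12 = 0.958.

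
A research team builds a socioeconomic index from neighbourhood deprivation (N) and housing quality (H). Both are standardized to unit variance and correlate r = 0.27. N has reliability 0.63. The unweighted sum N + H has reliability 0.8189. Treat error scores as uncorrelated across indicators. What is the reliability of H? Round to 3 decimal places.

Var(N+H) = 2 + 2·0.27 = 2.540.
True-score variance = ρ_N + ρ_H + 2·0.27, so 0.8189 = (0.63 + ρ_H + 0.54) / 2.540.
ρ_H = 0.8189·2.540 − 0.63 − 0.54 = 0.910.

0.910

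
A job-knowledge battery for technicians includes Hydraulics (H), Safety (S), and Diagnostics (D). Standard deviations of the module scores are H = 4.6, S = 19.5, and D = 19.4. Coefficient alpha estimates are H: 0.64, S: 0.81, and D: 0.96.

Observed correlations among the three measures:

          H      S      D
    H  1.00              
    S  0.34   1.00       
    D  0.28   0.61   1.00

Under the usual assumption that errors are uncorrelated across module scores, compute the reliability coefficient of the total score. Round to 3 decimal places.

0.930

Var(H+S+D) = 4.6² + 19.5² + 19.4² + 2·[4.6·19.5·0.34 + 4.6·19.4·0.28 + 19.5·19.4·0.61] = 777.77 + 572.496 = 1350.27.
With uncorrelated errors the cross-covariances are all true-score covariance, so they carry over unchanged; only the diagonal terms shrink to ρᵢσᵢ².
True-score variance = [4.6²·0.64 + 19.5²·0.81 + 19.4²·0.96] + 572.496 = 682.851 + 572.496 = 1255.35.
Reliability = 1255.35 / 1350.27 = 0.930.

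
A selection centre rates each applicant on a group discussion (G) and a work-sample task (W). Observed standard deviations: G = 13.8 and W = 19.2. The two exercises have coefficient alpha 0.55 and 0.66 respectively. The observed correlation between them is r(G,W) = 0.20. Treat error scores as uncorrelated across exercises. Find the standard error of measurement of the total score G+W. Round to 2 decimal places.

Var(total) = 559.08 + 105.984 = 665.064.
True-score variance = 348.044 + 105.984 = 454.028, so reliability = 0.6827.
Error variance = 665.064 − 454.028 = 211.036; SEM = √211.036 = 14.53.

14.53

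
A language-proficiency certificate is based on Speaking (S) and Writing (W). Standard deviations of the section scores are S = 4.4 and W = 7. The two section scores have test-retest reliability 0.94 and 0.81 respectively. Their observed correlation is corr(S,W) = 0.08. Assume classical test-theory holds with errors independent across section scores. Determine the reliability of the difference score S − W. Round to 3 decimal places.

0.835

Var(S−W) = 4.4² + 7² − 2·4.4·7·0.08 = 68.36 − 4.928 = 63.432.
Under uncorrelated errors the observed covariances equal the true-score covariances, so only the own-variance terms attenuate.
True-score variance = [4.4²·0.94 + 7²·0.81] − 4.928 = 57.8884 − 4.928 = 52.9604.
Reliability = 52.9604 / 63.432 = 0.835.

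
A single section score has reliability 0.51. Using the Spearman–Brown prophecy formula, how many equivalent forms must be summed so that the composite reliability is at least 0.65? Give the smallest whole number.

2

k ≥ ρ*(1−ρ₁)/(ρ₁(1−ρ*)) = 0.65·0.49 / (0.51·0.35) = 1.784.
Smallest integer k = 2.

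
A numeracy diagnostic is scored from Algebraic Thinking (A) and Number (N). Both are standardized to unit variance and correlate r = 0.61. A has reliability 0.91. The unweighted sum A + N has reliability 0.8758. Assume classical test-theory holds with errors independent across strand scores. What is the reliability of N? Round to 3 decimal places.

Var(A+N) = 2 + 2·0.61 = 3.220.
True-score variance = ρ_A + ρ_N + 2·0.61, so 0.8758 = (0.91 + ρ_N + 1.22) / 3.220.
ρ_N = 0.8758·3.220 − 0.91 − 1.22 = 0.690.

0.690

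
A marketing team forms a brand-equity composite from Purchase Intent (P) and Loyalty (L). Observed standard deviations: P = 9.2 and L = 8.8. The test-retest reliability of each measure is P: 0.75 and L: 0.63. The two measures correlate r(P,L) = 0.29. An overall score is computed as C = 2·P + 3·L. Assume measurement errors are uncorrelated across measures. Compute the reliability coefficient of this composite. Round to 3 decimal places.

0.740

Var(C) = 2²·9.2² + 3²·8.8² + 2·[6·9.2·8.8·0.29] = 1035.52 + 281.741 = 1317.26.
Under uncorrelated errors the observed covariances equal the true-score covariances, so only the own-variance terms attenuate.
True-score variance = [2²·9.2²·0.75 + 3²·8.8²·0.63] + 281.741 = 693.005 + 281.741 = 974.746.
Reliability = 974.746 / 1317.26 = 0.740.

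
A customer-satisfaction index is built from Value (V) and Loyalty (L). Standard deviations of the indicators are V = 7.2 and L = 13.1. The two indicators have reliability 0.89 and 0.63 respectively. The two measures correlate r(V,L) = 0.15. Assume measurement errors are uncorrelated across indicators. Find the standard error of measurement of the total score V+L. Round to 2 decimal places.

8.32

Var(total) = 223.45 + 28.296 = 251.746.
True-score variance = 154.252 + 28.296 = 182.548, so reliability = 0.7251.
Error variance = 251.746 − 182.548 = 69.1981; SEM = √69.1981 = 8.32.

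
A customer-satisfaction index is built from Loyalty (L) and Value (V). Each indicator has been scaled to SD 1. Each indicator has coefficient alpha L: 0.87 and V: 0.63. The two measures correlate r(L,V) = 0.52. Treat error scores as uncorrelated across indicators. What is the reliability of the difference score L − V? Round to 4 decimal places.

0.4792

Var(L−V) = 1 + 1 − 2·0.52 = 2 − 1.04 = 0.96.
With uncorrelated errors the cross-covariances are all true-score covariance, so they carry over unchanged; only the diagonal terms shrink to ρᵢσᵢ².
True-score variance = [0.87 + 0.63] − 1.04 = 1.5 − 1.04 = 0.46.
Reliability = 0.46 / 0.96 = 0.4792.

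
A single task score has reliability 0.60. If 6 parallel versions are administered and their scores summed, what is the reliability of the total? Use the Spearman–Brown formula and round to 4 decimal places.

ρ_k = kρ / (1 + (k−1)ρ) = 6·0.60 / (1 + 5·0.60) = 3.600 / 4.000 = 0.9000.

0.9000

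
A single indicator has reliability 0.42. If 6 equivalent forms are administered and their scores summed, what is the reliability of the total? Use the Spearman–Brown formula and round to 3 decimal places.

0.813

ρ_k = kρ / (1 + (k−1)ρ) = 6·0.42 / (1 + 5·0.42) = 2.520 / 3.100 = 0.813.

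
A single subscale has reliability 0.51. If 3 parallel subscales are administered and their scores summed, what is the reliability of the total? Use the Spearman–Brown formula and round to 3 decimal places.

ρ_k = kρ / (1 + (k−1)ρ) = 3·0.51 / (1 + 2·0.51) = 1.530 / 2.020 = 0.757.

0.757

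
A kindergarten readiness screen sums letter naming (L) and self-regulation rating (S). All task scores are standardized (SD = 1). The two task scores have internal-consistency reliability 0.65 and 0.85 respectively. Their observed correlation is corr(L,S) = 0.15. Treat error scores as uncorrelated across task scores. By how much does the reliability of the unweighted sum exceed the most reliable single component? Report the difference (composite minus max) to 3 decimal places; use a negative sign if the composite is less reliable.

Var(sum) = 2 + 0.3 = 2.3; true-score variance = 1.5 + 0.3 = 1.8; composite reliability = 0.7826.
Max component reliability = 0.8500.
Difference = 0.7826 − 0.8500 = -0.067.

-0.067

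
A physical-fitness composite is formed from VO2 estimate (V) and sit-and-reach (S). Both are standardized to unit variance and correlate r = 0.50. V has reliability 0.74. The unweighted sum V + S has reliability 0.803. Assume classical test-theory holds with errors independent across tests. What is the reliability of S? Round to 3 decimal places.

Var(V+S) = 2 + 2·0.50 = 3.000.
True-score variance = ρ_V + ρ_S + 2·0.50, so 0.803 = (0.74 + ρ_S + 1.00) / 3.000.
ρ_S = 0.803·3.000 − 0.74 − 1.00 = 0.669.

0.669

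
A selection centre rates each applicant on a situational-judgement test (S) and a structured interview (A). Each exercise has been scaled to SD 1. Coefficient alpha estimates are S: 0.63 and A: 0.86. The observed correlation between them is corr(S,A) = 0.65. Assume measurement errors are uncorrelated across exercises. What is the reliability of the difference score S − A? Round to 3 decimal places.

0.271

Var(S−A) = 1 + 1 − 2·0.65 = 2 − 1.3 = 0.7.
Because errors are independent across components, Cov(Tᵢ,Tⱼ) = Cov(Xᵢ,Xⱼ); the off-diagonal part of the true-score variance is the same as above.
True-score variance = [0.63 + 0.86] − 1.3 = 1.49 − 1.3 = 0.19.
Reliability = 0.19 / 0.7 = 0.271.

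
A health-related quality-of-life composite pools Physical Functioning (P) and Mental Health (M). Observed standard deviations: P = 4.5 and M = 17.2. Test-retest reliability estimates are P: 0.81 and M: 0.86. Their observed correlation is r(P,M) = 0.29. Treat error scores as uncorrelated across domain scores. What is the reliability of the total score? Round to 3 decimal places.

0.875

Var(P+M) = 4.5² + 17.2² + 2·[4.5·17.2·0.29] = 316.09 + 44.892 = 360.982.
Because errors are independent across components, Cov(Tᵢ,Tⱼ) = Cov(Xᵢ,Xⱼ); the off-diagonal part of the true-score variance is the same as above.
True-score variance = [4.5²·0.81 + 17.2²·0.86] + 44.892 = 270.825 + 44.892 = 315.717.
Reliability = 315.717 / 360.982 = 0.875.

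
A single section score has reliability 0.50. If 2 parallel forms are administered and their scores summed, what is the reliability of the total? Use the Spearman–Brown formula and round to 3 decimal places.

0.667

ρ_k = kρ / (1 + (k−1)ρ) = 2·0.50 / (1 + 1·0.50) = 1.000 / 1.500 = 0.667.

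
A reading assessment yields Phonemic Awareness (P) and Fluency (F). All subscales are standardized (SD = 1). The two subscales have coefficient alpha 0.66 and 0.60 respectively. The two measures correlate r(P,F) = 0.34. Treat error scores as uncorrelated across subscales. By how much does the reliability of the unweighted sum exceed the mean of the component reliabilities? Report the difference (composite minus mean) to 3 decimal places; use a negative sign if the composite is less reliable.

Var(sum) = 2 + 0.68 = 2.68; true-score variance = 1.26 + 0.68 = 1.94; composite reliability = 0.7239.
Mean component reliability = 0.6300.
Difference = 0.7239 − 0.6300 = 0.094.

0.094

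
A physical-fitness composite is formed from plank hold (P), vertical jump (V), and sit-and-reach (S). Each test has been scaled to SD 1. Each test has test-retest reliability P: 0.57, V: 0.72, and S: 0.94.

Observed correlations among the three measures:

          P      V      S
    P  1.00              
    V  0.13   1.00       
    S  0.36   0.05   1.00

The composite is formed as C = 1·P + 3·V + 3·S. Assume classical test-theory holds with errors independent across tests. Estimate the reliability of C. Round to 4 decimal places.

Var(C) = 1 + 3² + 3² + 2·[3·0.13 + 3·0.36 + 9·0.05] = 19 + 3.84 = 22.84.
Under uncorrelated errors the observed covariances equal the true-score covariances, so only the own-variance terms attenuate.
True-score variance = [0.57 + 3²·0.72 + 3²·0.94] + 3.84 = 15.51 + 3.84 = 19.35.
Reliability = 19.35 / 22.84 = 0.8472.

0.8472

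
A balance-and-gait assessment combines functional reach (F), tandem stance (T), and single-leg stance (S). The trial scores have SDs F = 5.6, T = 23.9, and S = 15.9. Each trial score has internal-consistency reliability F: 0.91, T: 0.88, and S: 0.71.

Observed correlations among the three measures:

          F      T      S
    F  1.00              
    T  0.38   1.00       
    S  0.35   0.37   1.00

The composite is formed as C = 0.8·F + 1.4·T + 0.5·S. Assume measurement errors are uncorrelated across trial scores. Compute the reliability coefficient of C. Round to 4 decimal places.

0.8996

Var(C) = 0.8²·5.6² + 1.4²·23.9² + 0.5²·15.9² + 2·[1.12·5.6·23.9·0.38 + 0.4·5.6·15.9·0.35 + 0.7·23.9·15.9·0.37] = 1202.84 + 335.701 = 1538.55.
With uncorrelated errors the cross-covariances are all true-score covariance, so they carry over unchanged; only the diagonal terms shrink to ρᵢσᵢ².
True-score variance = [0.8²·5.6²·0.91 + 1.4²·23.9²·0.88 + 0.5²·15.9²·0.71] + 335.701 = 1048.36 + 335.701 = 1384.06.
Reliability = 1384.06 / 1538.55 = 0.8996.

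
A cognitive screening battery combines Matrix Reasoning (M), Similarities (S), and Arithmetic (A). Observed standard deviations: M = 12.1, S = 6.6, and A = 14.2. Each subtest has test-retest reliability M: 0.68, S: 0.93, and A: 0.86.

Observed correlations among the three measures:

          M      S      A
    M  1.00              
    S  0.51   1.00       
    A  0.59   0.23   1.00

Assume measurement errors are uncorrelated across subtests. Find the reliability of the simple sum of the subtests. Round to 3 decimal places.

0.891

Var(M+S+A) = 12.1² + 6.6² + 14.2² + 2·[12.1·6.6·0.51 + 12.1·14.2·0.59 + 6.6·14.2·0.23] = 391.61 + 327.316 = 718.926.
Because errors are independent across components, Cov(Tᵢ,Tⱼ) = Cov(Xᵢ,Xⱼ); the off-diagonal part of the true-score variance is the same as above.
True-score variance = [12.1²·0.68 + 6.6²·0.93 + 14.2²·0.86] + 327.316 = 313.48 + 327.316 = 640.796.
Reliability = 640.796 / 718.926 = 0.891.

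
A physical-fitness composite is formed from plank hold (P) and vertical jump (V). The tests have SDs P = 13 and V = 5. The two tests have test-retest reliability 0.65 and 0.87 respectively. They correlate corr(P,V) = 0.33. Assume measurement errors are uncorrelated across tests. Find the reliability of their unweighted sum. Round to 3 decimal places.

0.737

Var(P+V) = 13² + 5² + 2·[13·5·0.33] = 194 + 42.9 = 236.9.
With uncorrelated errors the cross-covariances are all true-score covariance, so they carry over unchanged; only the diagonal terms shrink to ρᵢσᵢ².
True-score variance = [13²·0.65 + 5²·0.87] + 42.9 = 131.6 + 42.9 = 174.5.
Reliability = 174.5 / 236.9 = 0.737.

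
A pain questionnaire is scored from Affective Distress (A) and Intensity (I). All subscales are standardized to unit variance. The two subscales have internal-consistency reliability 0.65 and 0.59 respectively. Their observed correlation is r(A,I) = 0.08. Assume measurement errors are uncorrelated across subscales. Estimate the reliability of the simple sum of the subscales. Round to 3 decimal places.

0.648

Var(A+I) = 2 + 2·[0.08] = 2 + 0.16 = 2.16.
Because errors are independent across components, Cov(Tᵢ,Tⱼ) = Cov(Xᵢ,Xⱼ); the off-diagonal part of the true-score variance is the same as above.
True-score variance = [0.65 + 0.59] + 0.16 = 1.24 + 0.16 = 1.4.
Reliability = 1.4 / 2.16 = 0.648.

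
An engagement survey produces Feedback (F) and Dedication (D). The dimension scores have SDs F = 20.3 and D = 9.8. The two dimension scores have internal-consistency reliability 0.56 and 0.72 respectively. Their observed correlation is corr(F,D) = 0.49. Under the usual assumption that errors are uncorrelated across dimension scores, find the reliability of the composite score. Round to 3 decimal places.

0.704

Var(F+D) = 20.3² + 9.8² + 2·[20.3·9.8·0.49] = 508.13 + 194.961 = 703.091.
Under uncorrelated errors the observed covariances equal the true-score covariances, so only the own-variance terms attenuate.
True-score variance = [20.3²·0.56 + 9.8²·0.72] + 194.961 = 299.919 + 194.961 = 494.88.
Reliability = 494.88 / 703.091 = 0.704.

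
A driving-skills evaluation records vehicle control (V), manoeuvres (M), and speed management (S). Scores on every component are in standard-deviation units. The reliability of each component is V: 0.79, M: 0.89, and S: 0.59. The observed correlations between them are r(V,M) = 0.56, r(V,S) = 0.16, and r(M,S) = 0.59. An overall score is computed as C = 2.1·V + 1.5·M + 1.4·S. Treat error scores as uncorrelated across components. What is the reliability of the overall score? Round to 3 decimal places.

Var(C) = 2.1² + 1.5² + 1.4² + 2·[3.15·0.56 + 2.94·0.16 + 2.1·0.59] = 8.62 + 6.9468 = 15.5668.
Because errors are independent across components, Cov(Tᵢ,Tⱼ) = Cov(Xᵢ,Xⱼ); the off-diagonal part of the true-score variance is the same as above.
True-score variance = [2.1²·0.79 + 1.5²·0.89 + 1.4²·0.59] + 6.9468 = 6.6428 + 6.9468 = 13.5896.
Reliability = 13.5896 / 15.5668 = 0.873.

0.873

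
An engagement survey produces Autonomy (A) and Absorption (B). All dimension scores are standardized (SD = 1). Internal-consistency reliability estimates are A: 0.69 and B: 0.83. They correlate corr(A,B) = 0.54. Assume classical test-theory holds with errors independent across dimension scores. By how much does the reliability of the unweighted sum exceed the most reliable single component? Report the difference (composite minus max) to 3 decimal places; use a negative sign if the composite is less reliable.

0.014

Var(sum) = 2 + 1.08 = 3.08; true-score variance = 1.52 + 1.08 = 2.6; composite reliability = 0.8442.
Max component reliability = 0.8300.
Difference = 0.8442 − 0.8300 = 0.014.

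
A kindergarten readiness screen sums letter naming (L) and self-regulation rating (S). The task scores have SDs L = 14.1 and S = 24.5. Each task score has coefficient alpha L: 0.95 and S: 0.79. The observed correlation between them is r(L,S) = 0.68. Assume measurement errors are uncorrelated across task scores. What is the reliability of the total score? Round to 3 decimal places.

0.893

Var(L+S) = 14.1² + 24.5² + 2·[14.1·24.5·0.68] = 799.06 + 469.812 = 1268.87.
Under uncorrelated errors the observed covariances equal the true-score covariances, so only the own-variance terms attenuate.
True-score variance = [14.1²·0.95 + 24.5²·0.79] + 469.812 = 663.067 + 469.812 = 1132.88.
Reliability = 1132.88 / 1268.87 = 0.893.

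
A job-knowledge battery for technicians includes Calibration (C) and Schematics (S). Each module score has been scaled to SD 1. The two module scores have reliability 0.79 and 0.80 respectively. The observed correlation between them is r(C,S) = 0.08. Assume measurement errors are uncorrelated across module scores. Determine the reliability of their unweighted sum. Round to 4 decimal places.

Var(C+S) = 2 + 2·[0.08] = 2 + 0.16 = 2.16.
Because errors are independent across components, Cov(Tᵢ,Tⱼ) = Cov(Xᵢ,Xⱼ); the off-diagonal part of the true-score variance is the same as above.
True-score variance = [0.79 + 0.80] + 0.16 = 1.59 + 0.16 = 1.75.
Reliability = 1.75 / 2.16 = 0.8102.

0.8102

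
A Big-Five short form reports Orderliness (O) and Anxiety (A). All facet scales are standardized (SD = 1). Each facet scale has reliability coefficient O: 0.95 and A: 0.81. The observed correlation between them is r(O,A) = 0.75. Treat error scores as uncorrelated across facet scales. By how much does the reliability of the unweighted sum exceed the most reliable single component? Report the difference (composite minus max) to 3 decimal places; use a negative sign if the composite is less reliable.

-0.019

Var(sum) = 2 + 1.5 = 3.5; true-score variance = 1.76 + 1.5 = 3.26; composite reliability = 0.9314.
Max component reliability = 0.9500.
Difference = 0.9314 − 0.9500 = -0.019.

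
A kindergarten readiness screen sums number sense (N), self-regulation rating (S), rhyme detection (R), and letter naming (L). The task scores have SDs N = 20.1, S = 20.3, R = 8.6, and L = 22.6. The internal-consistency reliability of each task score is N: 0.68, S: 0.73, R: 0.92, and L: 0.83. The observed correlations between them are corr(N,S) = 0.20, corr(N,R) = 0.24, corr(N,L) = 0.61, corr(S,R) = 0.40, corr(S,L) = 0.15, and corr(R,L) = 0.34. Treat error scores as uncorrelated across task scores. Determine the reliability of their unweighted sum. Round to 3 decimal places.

Var(N+S+R+L) = 20.1² + 20.3² + 8.6² + 22.6² + 2·[20.1·20.3·0.20 + 20.1·8.6·0.24 + 20.1·22.6·0.61 + 20.3·8.6·0.40 + 20.3·22.6·0.15 + 8.6·22.6·0.34] = 1400.82 + 1209.84 = 2610.66.
Under uncorrelated errors the observed covariances equal the true-score covariances, so only the own-variance terms attenuate.
True-score variance = [20.1²·0.68 + 20.3²·0.73 + 8.6²·0.92 + 22.6²·0.83] + 1209.84 = 1067.53 + 1209.84 = 2277.37.
Reliability = 2277.37 / 2610.66 = 0.872.

0.872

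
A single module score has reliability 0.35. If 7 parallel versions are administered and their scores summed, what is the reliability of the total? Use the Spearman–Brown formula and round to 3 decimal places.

0.790

ρ_k = kρ / (1 + (k−1)ρ) = 7·0.35 / (1 + 6·0.35) = 2.450 / 3.100 = 0.790.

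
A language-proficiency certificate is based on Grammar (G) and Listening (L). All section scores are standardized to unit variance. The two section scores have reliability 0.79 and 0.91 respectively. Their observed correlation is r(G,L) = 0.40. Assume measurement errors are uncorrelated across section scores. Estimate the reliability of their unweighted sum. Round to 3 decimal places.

0.893

Var(G+L) = 2 + 2·[0.40] = 2 + 0.8 = 2.8.
Under uncorrelated errors the observed covariances equal the true-score covariances, so only the own-variance terms attenuate.
True-score variance = [0.79 + 0.91] + 0.8 = 1.7 + 0.8 = 2.5.
Reliability = 2.5 / 2.8 = 0.893.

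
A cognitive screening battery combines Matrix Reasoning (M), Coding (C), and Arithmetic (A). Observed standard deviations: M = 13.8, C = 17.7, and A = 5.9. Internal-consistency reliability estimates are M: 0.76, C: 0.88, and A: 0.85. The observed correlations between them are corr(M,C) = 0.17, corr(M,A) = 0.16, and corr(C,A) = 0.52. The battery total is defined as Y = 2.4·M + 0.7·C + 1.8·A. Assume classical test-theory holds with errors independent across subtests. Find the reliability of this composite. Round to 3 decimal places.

0.830

Var(Y) = 2.4²·13.8² + 0.7²·17.7² + 1.8²·5.9² + 2·[1.68·13.8·17.7·0.17 + 4.32·13.8·5.9·0.16 + 1.26·17.7·5.9·0.52] = 1363.23 + 388.921 = 1752.15.
Under uncorrelated errors the observed covariances equal the true-score covariances, so only the own-variance terms attenuate.
True-score variance = [2.4²·13.8²·0.76 + 0.7²·17.7²·0.88 + 1.8²·5.9²·0.85] + 388.921 = 1064.63 + 388.921 = 1453.55.
Reliability = 1453.55 / 1752.15 = 0.830.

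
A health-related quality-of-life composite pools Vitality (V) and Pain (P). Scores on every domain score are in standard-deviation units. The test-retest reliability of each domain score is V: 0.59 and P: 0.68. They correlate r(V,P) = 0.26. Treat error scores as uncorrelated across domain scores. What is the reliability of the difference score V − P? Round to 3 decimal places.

0.507

Var(V−P) = 1 + 1 − 2·0.26 = 2 − 0.52 = 1.48.
With uncorrelated errors the cross-covariances are all true-score covariance, so they carry over unchanged; only the diagonal terms shrink to ρᵢσᵢ².
True-score variance = [0.59 + 0.68] − 0.52 = 1.27 − 0.52 = 0.75.
Reliability = 0.75 / 1.48 = 0.507.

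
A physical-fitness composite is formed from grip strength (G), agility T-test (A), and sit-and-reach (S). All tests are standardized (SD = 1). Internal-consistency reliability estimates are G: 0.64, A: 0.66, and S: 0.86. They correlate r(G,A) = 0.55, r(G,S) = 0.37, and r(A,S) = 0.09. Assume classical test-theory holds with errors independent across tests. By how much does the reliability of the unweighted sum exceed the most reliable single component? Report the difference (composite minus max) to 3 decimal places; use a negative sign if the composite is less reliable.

Var(sum) = 3 + 2.02 = 5.02; true-score variance = 2.16 + 2.02 = 4.18; composite reliability = 0.8327.
Max component reliability = 0.8600.
Difference = 0.8327 − 0.8600 = -0.027.

-0.027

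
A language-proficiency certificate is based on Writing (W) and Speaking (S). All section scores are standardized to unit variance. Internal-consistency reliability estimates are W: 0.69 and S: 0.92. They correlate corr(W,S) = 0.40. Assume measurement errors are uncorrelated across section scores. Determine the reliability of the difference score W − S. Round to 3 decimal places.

Var(W−S) = 1 + 1 − 2·0.40 = 2 − 0.8 = 1.2.
Under uncorrelated errors the observed covariances equal the true-score covariances, so only the own-variance terms attenuate.
True-score variance = [0.69 + 0.92] − 0.8 = 1.61 − 0.8 = 0.81.
Reliability = 0.81 / 1.2 = 0.675.

0.675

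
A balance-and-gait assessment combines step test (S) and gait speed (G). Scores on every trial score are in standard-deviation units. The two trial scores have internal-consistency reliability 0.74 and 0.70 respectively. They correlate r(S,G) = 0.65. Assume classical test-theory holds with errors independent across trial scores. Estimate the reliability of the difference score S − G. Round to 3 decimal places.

Var(S−G) = 1 + 1 − 2·0.65 = 2 − 1.3 = 0.7.
Because errors are independent across components, Cov(Tᵢ,Tⱼ) = Cov(Xᵢ,Xⱼ); the off-diagonal part of the true-score variance is the same as above.
True-score variance = [0.74 + 0.70] − 1.3 = 1.44 − 1.3 = 0.14.
Reliability = 0.14 / 0.7 = 0.200.

0.200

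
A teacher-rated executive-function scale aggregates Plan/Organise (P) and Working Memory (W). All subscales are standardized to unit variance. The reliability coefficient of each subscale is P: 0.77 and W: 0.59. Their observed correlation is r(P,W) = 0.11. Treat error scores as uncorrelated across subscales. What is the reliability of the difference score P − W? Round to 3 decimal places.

Var(P−W) = 1 + 1 − 2·0.11 = 2 − 0.22 = 1.78.
Under uncorrelated errors the observed covariances equal the true-score covariances, so only the own-variance terms attenuate.
True-score variance = [0.77 + 0.59] − 0.22 = 1.36 − 0.22 = 1.14.
Reliability = 1.14 / 1.78 = 0.640.

0.640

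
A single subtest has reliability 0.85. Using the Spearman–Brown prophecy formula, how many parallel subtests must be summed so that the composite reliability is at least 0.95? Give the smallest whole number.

4

k ≥ ρ*(1−ρ₁)/(ρ₁(1−ρ*)) = 0.95·0.15 / (0.85·0.05) = 3.353.
Smallest integer k = 4.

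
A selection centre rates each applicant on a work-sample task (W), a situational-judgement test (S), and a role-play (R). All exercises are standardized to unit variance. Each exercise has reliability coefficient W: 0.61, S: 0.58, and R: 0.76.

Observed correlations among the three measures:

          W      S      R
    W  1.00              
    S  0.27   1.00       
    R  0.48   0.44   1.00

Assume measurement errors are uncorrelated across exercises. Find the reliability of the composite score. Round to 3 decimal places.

0.805

Var(W+S+R) = 3 + 2·[0.27 + 0.48 + 0.44] = 3 + 2.38 = 5.38.
With uncorrelated errors the cross-covariances are all true-score covariance, so they carry over unchanged; only the diagonal terms shrink to ρᵢσᵢ².
True-score variance = [0.61 + 0.58 + 0.76] + 2.38 = 1.95 + 2.38 = 4.33.
Reliability = 4.33 / 5.38 = 0.805.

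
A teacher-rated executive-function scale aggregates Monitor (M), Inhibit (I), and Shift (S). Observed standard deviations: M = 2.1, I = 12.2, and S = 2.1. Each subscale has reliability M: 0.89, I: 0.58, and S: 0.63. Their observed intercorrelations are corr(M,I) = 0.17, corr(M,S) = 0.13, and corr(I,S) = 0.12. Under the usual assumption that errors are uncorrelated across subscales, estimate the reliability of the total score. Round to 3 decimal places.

Var(M+I+S) = 2.1² + 12.2² + 2.1² + 2·[2.1·12.2·0.17 + 2.1·2.1·0.13 + 12.2·2.1·0.12] = 157.66 + 16.0062 = 173.666.
With uncorrelated errors the cross-covariances are all true-score covariance, so they carry over unchanged; only the diagonal terms shrink to ρᵢσᵢ².
True-score variance = [2.1²·0.89 + 12.2²·0.58 + 2.1²·0.63] + 16.0062 = 93.0304 + 16.0062 = 109.037.
Reliability = 109.037 / 173.666 = 0.628.

0.628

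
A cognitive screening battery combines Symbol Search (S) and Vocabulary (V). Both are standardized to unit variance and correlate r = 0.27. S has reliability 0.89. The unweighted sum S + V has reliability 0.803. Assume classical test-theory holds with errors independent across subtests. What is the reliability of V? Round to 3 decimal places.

0.610

Var(S+V) = 2 + 2·0.27 = 2.540.
True-score variance = ρ_S + ρ_V + 2·0.27, so 0.803 = (0.89 + ρ_V + 0.54) / 2.540.
ρ_V = 0.803·2.540 − 0.89 − 0.54 = 0.610.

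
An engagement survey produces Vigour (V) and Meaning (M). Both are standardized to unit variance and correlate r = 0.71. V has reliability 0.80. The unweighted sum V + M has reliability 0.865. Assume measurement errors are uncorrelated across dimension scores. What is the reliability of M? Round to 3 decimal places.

Var(V+M) = 2 + 2·0.71 = 3.420.
True-score variance = ρ_V + ρ_M + 2·0.71, so 0.865 = (0.80 + ρ_M + 1.42) / 3.420.
ρ_M = 0.865·3.420 − 0.80 − 1.42 = 0.738.

0.738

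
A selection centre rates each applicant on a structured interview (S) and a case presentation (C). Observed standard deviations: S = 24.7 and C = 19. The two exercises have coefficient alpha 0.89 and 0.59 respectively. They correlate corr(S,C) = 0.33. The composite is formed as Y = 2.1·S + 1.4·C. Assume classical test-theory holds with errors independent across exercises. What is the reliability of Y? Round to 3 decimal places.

Var(Y) = 2.1²·24.7² + 1.4²·19² + 2·[2.94·24.7·19·0.33] = 3398.06 + 910.63 = 4308.69.
Because errors are independent across components, Cov(Tᵢ,Tⱼ) = Cov(Xᵢ,Xⱼ); the off-diagonal part of the true-score variance is the same as above.
True-score variance = [2.1²·24.7²·0.89 + 1.4²·19²·0.59] + 910.63 = 2812 + 910.63 = 3722.63.
Reliability = 3722.63 / 4308.69 = 0.864.

0.864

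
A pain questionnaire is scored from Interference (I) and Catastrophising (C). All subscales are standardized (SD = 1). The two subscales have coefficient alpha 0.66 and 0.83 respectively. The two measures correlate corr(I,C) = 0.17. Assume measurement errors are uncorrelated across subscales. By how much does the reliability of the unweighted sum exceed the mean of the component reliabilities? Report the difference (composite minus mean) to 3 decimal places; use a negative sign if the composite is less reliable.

Var(sum) = 2 + 0.34 = 2.34; true-score variance = 1.49 + 0.34 = 1.83; composite reliability = 0.7821.
Mean component reliability = 0.7450.
Difference = 0.7821 − 0.7450 = 0.037.

0.037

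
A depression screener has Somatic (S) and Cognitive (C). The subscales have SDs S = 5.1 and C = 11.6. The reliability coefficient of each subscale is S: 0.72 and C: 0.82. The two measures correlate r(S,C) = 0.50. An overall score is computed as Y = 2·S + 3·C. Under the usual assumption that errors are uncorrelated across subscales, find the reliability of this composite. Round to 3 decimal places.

0.852

Var(Y) = 2²·5.1² + 3²·11.6² + 2·[6·5.1·11.6·0.50] = 1315.08 + 354.96 = 1670.04.
Under uncorrelated errors the observed covariances equal the true-score covariances, so only the own-variance terms attenuate.
True-score variance = [2²·5.1²·0.72 + 3²·11.6²·0.82] + 354.96 = 1067.96 + 354.96 = 1422.92.
Reliability = 1422.92 / 1670.04 = 0.852.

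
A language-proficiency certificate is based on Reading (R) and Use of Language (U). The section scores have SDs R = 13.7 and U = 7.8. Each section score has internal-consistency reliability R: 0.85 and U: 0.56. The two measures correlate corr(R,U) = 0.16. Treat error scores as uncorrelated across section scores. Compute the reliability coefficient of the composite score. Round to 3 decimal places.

0.806

Var(R+U) = 13.7² + 7.8² + 2·[13.7·7.8·0.16] = 248.53 + 34.1952 = 282.725.
With uncorrelated errors the cross-covariances are all true-score covariance, so they carry over unchanged; only the diagonal terms shrink to ρᵢσᵢ².
True-score variance = [13.7²·0.85 + 7.8²·0.56] + 34.1952 = 193.607 + 34.1952 = 227.802.
Reliability = 227.802 / 282.725 = 0.806.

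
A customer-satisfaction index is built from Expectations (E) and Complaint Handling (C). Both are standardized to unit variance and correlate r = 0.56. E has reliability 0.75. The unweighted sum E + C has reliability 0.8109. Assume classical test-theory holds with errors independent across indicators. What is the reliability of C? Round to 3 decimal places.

Var(E+C) = 2 + 2·0.56 = 3.120.
True-score variance = ρ_E + ρ_C + 2·0.56, so 0.8109 = (0.75 + ρ_C + 1.12) / 3.120.
ρ_C = 0.8109·3.120 − 0.75 − 1.12 = 0.660.

0.660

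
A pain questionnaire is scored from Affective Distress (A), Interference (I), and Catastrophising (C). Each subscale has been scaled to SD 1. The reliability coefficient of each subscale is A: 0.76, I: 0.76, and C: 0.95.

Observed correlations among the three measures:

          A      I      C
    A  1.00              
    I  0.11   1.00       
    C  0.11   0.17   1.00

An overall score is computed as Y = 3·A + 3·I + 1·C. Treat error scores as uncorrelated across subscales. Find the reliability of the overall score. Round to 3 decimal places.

Var(Y) = 3² + 3² + 1 + 2·[9·0.11 + 3·0.11 + 3·0.17] = 19 + 3.66 = 22.66.
With uncorrelated errors the cross-covariances are all true-score covariance, so they carry over unchanged; only the diagonal terms shrink to ρᵢσᵢ².
True-score variance = [3²·0.76 + 3²·0.76 + 0.95] + 3.66 = 14.63 + 3.66 = 18.29.
Reliability = 18.29 / 22.66 = 0.807.

0.807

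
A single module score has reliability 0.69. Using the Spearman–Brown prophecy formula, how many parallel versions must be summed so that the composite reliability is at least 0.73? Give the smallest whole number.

2

k ≥ ρ*(1−ρ₁)/(ρ₁(1−ρ*)) = 0.73·0.31 / (0.69·0.27) = 1.215.
Smallest integer k = 2.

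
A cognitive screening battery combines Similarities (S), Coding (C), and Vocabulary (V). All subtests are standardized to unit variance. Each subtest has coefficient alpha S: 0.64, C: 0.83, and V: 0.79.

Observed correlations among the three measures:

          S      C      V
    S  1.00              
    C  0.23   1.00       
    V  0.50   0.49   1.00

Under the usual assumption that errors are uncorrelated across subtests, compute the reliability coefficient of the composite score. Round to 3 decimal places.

0.864

Var(S+C+V) = 3 + 2·[0.23 + 0.50 + 0.49] = 3 + 2.44 = 5.44.
Under uncorrelated errors the observed covariances equal the true-score covariances, so only the own-variance terms attenuate.
True-score variance = [0.64 + 0.83 + 0.79] + 2.44 = 2.26 + 2.44 = 4.7.
Reliability = 4.7 / 5.44 = 0.864.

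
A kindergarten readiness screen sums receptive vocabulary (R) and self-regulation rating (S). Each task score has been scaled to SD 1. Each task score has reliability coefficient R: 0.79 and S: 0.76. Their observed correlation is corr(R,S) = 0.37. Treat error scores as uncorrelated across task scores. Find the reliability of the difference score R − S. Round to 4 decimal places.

0.6429

Var(R−S) = 1 + 1 − 2·0.37 = 2 − 0.74 = 1.26.
With uncorrelated errors the cross-covariances are all true-score covariance, so they carry over unchanged; only the diagonal terms shrink to ρᵢσᵢ².
True-score variance = [0.79 + 0.76] − 0.74 = 1.55 − 0.74 = 0.81.
Reliability = 0.81 / 1.26 = 0.6429.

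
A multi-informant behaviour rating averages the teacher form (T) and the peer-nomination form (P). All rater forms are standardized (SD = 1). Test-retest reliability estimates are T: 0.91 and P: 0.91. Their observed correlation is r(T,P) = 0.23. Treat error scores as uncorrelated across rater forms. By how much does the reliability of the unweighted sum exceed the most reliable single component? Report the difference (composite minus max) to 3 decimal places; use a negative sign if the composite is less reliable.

0.017

Var(sum) = 2 + 0.46 = 2.46; true-score variance = 1.82 + 0.46 = 2.28; composite reliability = 0.9268.
Max component reliability = 0.9100.
Difference = 0.9268 − 0.9100 = 0.017.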